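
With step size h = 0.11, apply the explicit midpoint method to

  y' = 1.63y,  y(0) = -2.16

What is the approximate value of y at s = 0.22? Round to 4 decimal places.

Midpoint: k1 = f(s_n, y_n); k2 = f(s_n + h/2, y_n + (h/2)·k1); y_{n+1} = y_n + h·k2.
s=0.000000, y=-2.160000:
  k1 = f(0.000000, -2.160000) = -3.520800
  k2 = f(0.055000, -2.353644) = -3.836440
  y ← -2.160000 + 0.11·(-3.836440) = -2.582008
s=0.110000, y=-2.582008:
  k1 = f(0.110000, -2.582008) = -4.208674
  k2 = f(0.165000, -2.813485) = -4.585981
  y ← -2.582008 + 0.11·(-4.585981) = -3.086466
y(0.22) ≈ -3.0865

-3.0865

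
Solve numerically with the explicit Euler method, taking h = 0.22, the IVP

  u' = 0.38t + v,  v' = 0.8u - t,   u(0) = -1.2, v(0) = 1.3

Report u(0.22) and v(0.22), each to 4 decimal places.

Euler on (u,v): u_{n+1} = u_n + h·u', v_{n+1} = v_n + h·v'.
0.000000: (-1.200000, 1.300000); f=(1.300000, -0.960000) → (-0.914000, 1.088800)
(u(0.22), v(0.22)) ≈ (-0.9140, 1.0888)

-0.9140, 1.0888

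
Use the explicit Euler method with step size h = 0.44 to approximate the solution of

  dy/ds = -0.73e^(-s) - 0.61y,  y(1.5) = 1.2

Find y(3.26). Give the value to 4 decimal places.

0.2501

Euler: y_{n+1} = y_n + h·f(s_n, y_n).
s=1.500000, y=1.200000: f=-0.894885 → y ← 1.200000 + 0.44·(-0.894885) = 0.806251
s=1.940000, y=0.806251: f=-0.596717 → y ← 0.806251 + 0.44·(-0.596717) = 0.543695
s=2.380000, y=0.543695: f=-0.399216 → y ← 0.543695 + 0.44·(-0.399216) = 0.368040
s=2.820000, y=0.368040: f=-0.268017 → y ← 0.368040 + 0.44·(-0.268017) = 0.250113
y(3.26) ≈ 0.2501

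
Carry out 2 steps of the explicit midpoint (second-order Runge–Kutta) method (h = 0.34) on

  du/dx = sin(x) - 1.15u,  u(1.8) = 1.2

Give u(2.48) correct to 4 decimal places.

0.9294

Midpoint: k1 = f(x_n, u_n); k2 = f(x_n + h/2, u_n + (h/2)·k1); u_{n+1} = u_n + h·k2.
x=1.800000, u=1.200000:
  k1 = f(1.800000, 1.200000) = -0.406152
  k2 = f(1.970000, 1.130954) = -0.379226
  u ← 1.200000 + 0.34·(-0.379226) = 1.071063
x=2.140000, u=1.071063:
  k1 = f(2.140000, 1.071063) = -0.389392
  k2 = f(2.310000, 1.004866) = -0.416591
  u ← 1.071063 + 0.34·(-0.416591) = 0.929422
u(2.48) ≈ 0.9294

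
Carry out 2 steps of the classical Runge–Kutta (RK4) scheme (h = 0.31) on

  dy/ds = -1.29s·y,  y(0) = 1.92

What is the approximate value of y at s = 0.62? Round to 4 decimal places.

RK4: k1 = f(s_n, y_n); k2 = f(s_n + h/2, y_n + (h/2)·k1); k3 = f(s_n + h/2, y_n + (h/2)·k2); k4 = f(s_n + h, y_n + h·k3); y_{n+1} = y_n + (h/6)·(k1 + 2k2 + 2k3 + k4).
s=0.000000, y=1.920000:
  k1 = f(0.000000, 1.920000) = 0.000000
  k2 = f(0.155000, 1.920000) = -0.383904
  k3 = f(0.155000, 1.860495) = -0.372006
  k4 = f(0.310000, 1.804678) = -0.721691
  y ← 1.920000 + (0.31/6)·(k1 + 2k2 + 2k3 + k4) = 1.804602
s=0.310000, y=1.804602:
  k1 = f(0.310000, 1.804602) = -0.721660
  k2 = f(0.465000, 1.692745) = -1.015393
  k3 = f(0.465000, 1.647216) = -0.988083
  k4 = f(0.620000, 1.498296) = -1.198337
  y ← 1.804602 + (0.31/6)·(k1 + 2k2 + 2k3 + k4) = 1.498376
y(0.62) ≈ 1.4984

1.4984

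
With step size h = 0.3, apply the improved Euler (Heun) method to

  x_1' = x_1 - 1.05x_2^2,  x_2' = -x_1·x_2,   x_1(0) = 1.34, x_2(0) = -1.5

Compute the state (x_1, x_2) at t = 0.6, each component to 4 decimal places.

Heun on (x_1,x_2): k1 = f(t_n, state_n); k2 = f(t_n + h, state_n + h·k1); state_{n+1} = state_n + (h/2)·(k1 + k2).
0.000000: (1.340000, -1.500000)
  k1 = (-1.022500, 2.010000)
  predictor → (1.033250, -0.897000)
  k2 = (0.188411, 0.926825)
  → (1.214887, -1.059476)
0.300000: (1.214887, -1.059476)
  k1 = (0.036272, 1.287143)
  predictor → (1.225768, -0.673333)
  k2 = (0.749722, 0.825350)
  → (1.332786, -0.742602)
(x_1(0.6), x_2(0.6)) ≈ (1.3328, -0.7426)

1.3328, -0.7426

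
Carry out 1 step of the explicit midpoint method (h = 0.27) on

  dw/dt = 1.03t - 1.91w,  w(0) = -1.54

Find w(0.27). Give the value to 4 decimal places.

Midpoint: k1 = f(t_n, w_n); k2 = f(t_n + h/2, w_n + (h/2)·k1); w_{n+1} = w_n + h·k2.
t=0.000000, w=-1.540000:
  k1 = f(0.000000, -1.540000) = 2.941400
  k2 = f(0.135000, -1.142911) = 2.322010
  w ← -1.540000 + 0.27·2.322010 = -0.913057
w(0.27) ≈ -0.9131

-0.9131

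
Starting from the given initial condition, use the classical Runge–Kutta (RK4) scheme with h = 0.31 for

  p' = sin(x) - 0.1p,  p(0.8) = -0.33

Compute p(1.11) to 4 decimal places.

RK4: k1 = f(x_n, p_n); k2 = f(x_n + h/2, p_n + (h/2)·k1); k3 = f(x_n + h/2, p_n + (h/2)·k2); k4 = f(x_n + h, p_n + h·k3); p_{n+1} = p_n + (h/6)·(k1 + 2k2 + 2k3 + k4).
x=0.800000, p=-0.330000:
  k1 = f(0.800000, -0.330000) = 0.750356
  k2 = f(0.955000, -0.213695) = 0.837683
  k3 = f(0.955000, -0.200159) = 0.836330
  k4 = f(1.110000, -0.070738) = 0.902772
  p ← -0.330000 + (0.31/6)·(k1 + 2k2 + 2k3 + k4) = -0.071607
p(1.11) ≈ -0.0716

-0.0716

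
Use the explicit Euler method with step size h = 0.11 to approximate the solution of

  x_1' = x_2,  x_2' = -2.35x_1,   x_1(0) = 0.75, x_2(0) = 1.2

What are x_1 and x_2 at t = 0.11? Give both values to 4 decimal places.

Euler on (x_1,x_2): x_1_{n+1} = x_1_n + h·x_1', x_2_{n+1} = x_2_n + h·x_2'.
0.000000: (0.750000, 1.200000); f=(1.200000, -1.762500) → (0.882000, 1.006125)
(x_1(0.11), x_2(0.11)) ≈ (0.8820, 1.0061)

0.8820, 1.0061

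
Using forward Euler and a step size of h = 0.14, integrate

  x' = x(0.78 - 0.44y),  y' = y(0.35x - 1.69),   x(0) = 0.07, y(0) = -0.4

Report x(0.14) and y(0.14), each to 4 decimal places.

Euler on (x,y): x_{n+1} = x_n + h·x', y_{n+1} = y_n + h·y'.
0.000000: (0.070000, -0.400000); f=(0.066920, 0.666200) → (0.079369, -0.306732)
(x(0.14), y(0.14)) ≈ (0.0794, -0.3067)

0.0794, -0.3067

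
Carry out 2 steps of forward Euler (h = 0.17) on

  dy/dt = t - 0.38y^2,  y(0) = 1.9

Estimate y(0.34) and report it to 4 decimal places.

1.5162

Euler: y_{n+1} = y_n + h·f(t_n, y_n).
t=0.000000, y=1.900000: f=-1.371800 → y ← 1.900000 + 0.17·(-1.371800) = 1.666794
t=0.170000, y=1.666794: f=-0.885717 → y ← 1.666794 + 0.17·(-0.885717) = 1.516222
y(0.34) ≈ 1.5162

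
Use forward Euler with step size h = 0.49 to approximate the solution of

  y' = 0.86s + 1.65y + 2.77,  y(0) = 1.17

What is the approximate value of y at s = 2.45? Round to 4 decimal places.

Euler: y_{n+1} = y_n + h·f(s_n, y_n).
s=0.000000, y=1.170000: f=4.700500 → y ← 1.170000 + 0.49·4.700500 = 3.473245
s=0.490000, y=3.473245: f=8.922254 → y ← 3.473245 + 0.49·8.922254 = 7.845150
s=0.980000, y=7.845150: f=16.557297 → y ← 7.845150 + 0.49·16.557297 = 15.958225
s=1.470000, y=15.958225: f=30.365271 → y ← 15.958225 + 0.49·30.365271 = 30.837208
s=1.960000, y=30.837208: f=55.336993 → y ← 30.837208 + 0.49·55.336993 = 57.952335
y(2.45) ≈ 57.9523

57.9523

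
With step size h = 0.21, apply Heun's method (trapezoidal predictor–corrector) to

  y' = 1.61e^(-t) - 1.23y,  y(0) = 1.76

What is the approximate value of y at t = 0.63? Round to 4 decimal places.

Heun: k1 = f(t_n, y_n); k2 = f(t_n + h, y_n + h·k1); y_{n+1} = y_n + (h/2)·(k1 + k2).
t=0.000000, y=1.760000:
  k1 = f(0.000000, 1.760000) = -0.554800
  k2 = f(0.210000, 1.643492) = -0.716455
  y ← 1.760000 + (0.21/2)·(-0.554800 + (-0.716455)) = 1.626518
t=0.210000, y=1.626518:
  k1 = f(0.210000, 1.626518) = -0.695577
  k2 = f(0.420000, 1.480447) = -0.763105
  y ← 1.626518 + (0.21/2)·(-0.695577 + (-0.763105)) = 1.473357
t=0.420000, y=1.473357:
  k1 = f(0.420000, 1.473357) = -0.754383
  k2 = f(0.630000, 1.314936) = -0.759899
  y ← 1.473357 + (0.21/2)·(-0.754383 + (-0.759899)) = 1.314357
y(0.63) ≈ 1.3144

1.3144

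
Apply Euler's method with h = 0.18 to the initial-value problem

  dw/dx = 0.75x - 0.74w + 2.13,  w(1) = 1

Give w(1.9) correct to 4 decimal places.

Euler: w_{n+1} = w_n + h·f(x_n, w_n).
x=1.000000, w=1.000000: f=2.140000 → w ← 1.000000 + 0.18·2.140000 = 1.385200
x=1.180000, w=1.385200: f=1.989952 → w ← 1.385200 + 0.18·1.989952 = 1.743391
x=1.360000, w=1.743391: f=1.859890 → w ← 1.743391 + 0.18·1.859890 = 2.078172
x=1.540000, w=2.078172: f=1.747153 → w ← 2.078172 + 0.18·1.747153 = 2.392659
x=1.720000, w=2.392659: f=1.649432 → w ← 2.392659 + 0.18·1.649432 = 2.689557
w(1.9) ≈ 2.6896

2.6896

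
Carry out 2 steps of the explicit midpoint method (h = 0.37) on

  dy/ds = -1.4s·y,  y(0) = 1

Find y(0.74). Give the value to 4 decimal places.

Midpoint: k1 = f(s_n, y_n); k2 = f(s_n + h/2, y_n + (h/2)·k1); y_{n+1} = y_n + h·k2.
s=0.000000, y=1.000000:
  k1 = f(0.000000, 1.000000) = 0.000000
  k2 = f(0.185000, 1.000000) = -0.259000
  y ← 1.000000 + 0.37·(-0.259000) = 0.904170
s=0.370000, y=0.904170:
  k1 = f(0.370000, 0.904170) = -0.468360
  k2 = f(0.555000, 0.817523) = -0.635216
  y ← 0.904170 + 0.37·(-0.635216) = 0.669140
y(0.74) ≈ 0.6691

0.6691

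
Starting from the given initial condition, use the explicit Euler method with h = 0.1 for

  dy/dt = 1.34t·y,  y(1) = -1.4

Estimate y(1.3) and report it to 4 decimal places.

Euler: y_{n+1} = y_n + h·f(t_n, y_n).
t=1.000000, y=-1.400000: f=-1.876000 → y ← -1.400000 + 0.1·(-1.876000) = -1.587600
t=1.100000, y=-1.587600: f=-2.340122 → y ← -1.587600 + 0.1·(-2.340122) = -1.821612
t=1.200000, y=-1.821612: f=-2.929152 → y ← -1.821612 + 0.1·(-2.929152) = -2.114527
y(1.3) ≈ -2.1145

-2.1145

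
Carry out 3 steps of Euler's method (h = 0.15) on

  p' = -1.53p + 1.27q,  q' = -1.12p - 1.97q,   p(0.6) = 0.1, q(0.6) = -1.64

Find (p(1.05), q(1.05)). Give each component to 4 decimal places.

-0.4616, -0.4859

Euler on (p,q): p_{n+1} = p_n + h·p', q_{n+1} = q_n + h·q'.
0.600000: (0.100000, -1.640000); f=(-2.235800, 3.118800) → (-0.235370, -1.172180)
0.750000: (-0.235370, -1.172180); f=(-1.128553, 2.572809) → (-0.404653, -0.786259)
0.900000: (-0.404653, -0.786259); f=(-0.379430, 2.002141) → (-0.461567, -0.485938)
(p(1.05), q(1.05)) ≈ (-0.4616, -0.4859)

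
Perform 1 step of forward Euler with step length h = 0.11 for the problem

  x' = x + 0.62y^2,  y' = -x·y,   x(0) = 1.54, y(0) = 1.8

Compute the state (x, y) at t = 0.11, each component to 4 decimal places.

Euler on (x,y): x_{n+1} = x_n + h·x', y_{n+1} = y_n + h·y'.
0.000000: (1.540000, 1.800000); f=(3.548800, -2.772000) → (1.930368, 1.495080)
(x(0.11), y(0.11)) ≈ (1.9304, 1.4951)

1.9304, 1.4951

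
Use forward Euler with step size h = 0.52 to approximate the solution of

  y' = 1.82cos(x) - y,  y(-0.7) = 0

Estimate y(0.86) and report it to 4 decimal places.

1.5059

Euler: y_{n+1} = y_n + h·f(x_n, y_n).
x=-0.700000, y=0.000000: f=1.392013 → y ← 0.000000 + 0.52·1.392013 = 0.723847
x=-0.180000, y=0.723847: f=1.066749 → y ← 0.723847 + 0.52·1.066749 = 1.278556
x=0.340000, y=1.278556: f=0.437257 → y ← 1.278556 + 0.52·0.437257 = 1.505930
y(0.86) ≈ 1.5059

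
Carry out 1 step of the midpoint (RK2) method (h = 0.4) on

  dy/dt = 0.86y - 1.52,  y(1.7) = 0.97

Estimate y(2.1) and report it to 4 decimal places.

Midpoint: k1 = f(t_n, y_n); k2 = f(t_n + h/2, y_n + (h/2)·k1); y_{n+1} = y_n + h·k2.
t=1.700000, y=0.970000:
  k1 = f(1.700000, 0.970000) = -0.685800
  k2 = f(1.900000, 0.832840) = -0.803758
  y ← 0.970000 + 0.4·(-0.803758) = 0.648497
y(2.1) ≈ 0.6485

0.6485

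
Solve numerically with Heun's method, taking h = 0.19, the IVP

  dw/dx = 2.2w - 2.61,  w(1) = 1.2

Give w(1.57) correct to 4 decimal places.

1.2329

Heun: k1 = f(x_n, w_n); k2 = f(x_n + h, w_n + h·k1); w_{n+1} = w_n + (h/2)·(k1 + k2).
x=1.000000, w=1.200000:
  k1 = f(1.000000, 1.200000) = 0.030000
  k2 = f(1.190000, 1.205700) = 0.042540
  w ← 1.200000 + (0.19/2)·(0.030000 + 0.042540) = 1.206891
x=1.190000, w=1.206891:
  k1 = f(1.190000, 1.206891) = 0.045161
  k2 = f(1.380000, 1.215472) = 0.064038
  w ← 1.206891 + (0.19/2)·(0.045161 + 0.064038) = 1.217265
x=1.380000, w=1.217265:
  k1 = f(1.380000, 1.217265) = 0.067983
  k2 = f(1.570000, 1.230182) = 0.096401
  w ← 1.217265 + (0.19/2)·(0.067983 + 0.096401) = 1.232882
w(1.57) ≈ 1.2329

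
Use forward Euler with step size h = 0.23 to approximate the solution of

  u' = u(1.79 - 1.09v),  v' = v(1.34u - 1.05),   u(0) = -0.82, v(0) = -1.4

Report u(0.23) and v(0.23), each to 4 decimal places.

-1.4454, -0.7081

Euler on (u,v): u_{n+1} = u_n + h·u', v_{n+1} = v_n + h·v'.
0.000000: (-0.820000, -1.400000); f=(-2.719120, 3.008320) → (-1.445398, -0.708086)
(u(0.23), v(0.23)) ≈ (-1.4454, -0.7081)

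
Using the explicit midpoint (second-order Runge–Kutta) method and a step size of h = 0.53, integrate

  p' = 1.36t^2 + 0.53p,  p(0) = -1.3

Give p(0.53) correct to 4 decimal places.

-1.6658

Midpoint: k1 = f(t_n, p_n); k2 = f(t_n + h/2, p_n + (h/2)·k1); p_{n+1} = p_n + h·k2.
t=0.000000, p=-1.300000:
  k1 = f(0.000000, -1.300000) = -0.689000
  k2 = f(0.265000, -1.482585) = -0.690264
  p ← -1.300000 + 0.53·(-0.690264) = -1.665840
p(0.53) ≈ -1.6658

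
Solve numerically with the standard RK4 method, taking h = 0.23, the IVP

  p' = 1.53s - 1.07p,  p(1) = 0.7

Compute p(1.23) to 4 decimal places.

0.8966

RK4: k1 = f(s_n, p_n); k2 = f(s_n + h/2, p_n + (h/2)·k1); k3 = f(s_n + h/2, p_n + (h/2)·k2); k4 = f(s_n + h, p_n + h·k3); p_{n+1} = p_n + (h/6)·(k1 + 2k2 + 2k3 + k4).
s=1.000000, p=0.700000:
  k1 = f(1.000000, 0.700000) = 0.781000
  k2 = f(1.115000, 0.789815) = 0.860848
  k3 = f(1.115000, 0.798998) = 0.851023
  k4 = f(1.230000, 0.895735) = 0.923463
  p ← 0.700000 + (0.23/6)·(k1 + 2k2 + 2k3 + k4) = 0.896581
p(1.23) ≈ 0.8966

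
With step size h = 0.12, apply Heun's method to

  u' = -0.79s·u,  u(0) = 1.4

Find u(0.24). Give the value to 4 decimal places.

Heun: k1 = f(s_n, u_n); k2 = f(s_n + h, u_n + h·k1); u_{n+1} = u_n + (h/2)·(k1 + k2).
s=0.000000, u=1.400000:
  k1 = f(0.000000, 1.400000) = 0.000000
  k2 = f(0.120000, 1.400000) = -0.132720
  u ← 1.400000 + (0.12/2)·(0.000000 + (-0.132720)) = 1.392037
s=0.120000, u=1.392037:
  k1 = f(0.120000, 1.392037) = -0.131965
  k2 = f(0.240000, 1.376201) = -0.260928
  u ← 1.392037 + (0.12/2)·(-0.131965 + (-0.260928)) = 1.368463
u(0.24) ≈ 1.3685

1.3685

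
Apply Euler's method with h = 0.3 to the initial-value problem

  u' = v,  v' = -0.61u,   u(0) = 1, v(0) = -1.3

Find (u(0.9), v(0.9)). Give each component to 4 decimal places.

Euler on (u,v): u_{n+1} = u_n + h·u', v_{n+1} = v_n + h·v'.
0.000000: (1.000000, -1.300000); f=(-1.300000, -0.610000) → (0.610000, -1.483000)
0.300000: (0.610000, -1.483000); f=(-1.483000, -0.372100) → (0.165100, -1.594630)
0.600000: (0.165100, -1.594630); f=(-1.594630, -0.100711) → (-0.313289, -1.624843)
(u(0.9), v(0.9)) ≈ (-0.3133, -1.6248)

-0.3133, -1.6248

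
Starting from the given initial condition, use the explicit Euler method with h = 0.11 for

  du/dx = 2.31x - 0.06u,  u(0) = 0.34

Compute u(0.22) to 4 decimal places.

0.3635

Euler: u_{n+1} = u_n + h·f(x_n, u_n).
x=0.000000, u=0.340000: f=-0.020400 → u ← 0.340000 + 0.11·(-0.020400) = 0.337756
x=0.110000, u=0.337756: f=0.233835 → u ← 0.337756 + 0.11·0.233835 = 0.363478
u(0.22) ≈ 0.3635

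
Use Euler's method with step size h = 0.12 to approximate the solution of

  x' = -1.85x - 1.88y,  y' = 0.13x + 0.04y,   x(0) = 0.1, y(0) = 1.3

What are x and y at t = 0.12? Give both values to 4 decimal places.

Euler on (x,y): x_{n+1} = x_n + h·x', y_{n+1} = y_n + h·y'.
0.000000: (0.100000, 1.300000); f=(-2.629000, 0.065000) → (-0.215480, 1.307800)
(x(0.12), y(0.12)) ≈ (-0.2155, 1.3078)

-0.2155, 1.3078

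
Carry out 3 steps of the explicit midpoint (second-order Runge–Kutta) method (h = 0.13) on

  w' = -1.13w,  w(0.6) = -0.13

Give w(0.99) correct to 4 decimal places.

Midpoint: k1 = f(x_n, w_n); k2 = f(x_n + h/2, w_n + (h/2)·k1); w_{n+1} = w_n + h·k2.
x=0.600000, w=-0.130000:
  k1 = f(0.600000, -0.130000) = 0.146900
  k2 = f(0.665000, -0.120452) = 0.136110
  w ← -0.130000 + 0.13·0.136110 = -0.112306
x=0.730000, w=-0.112306:
  k1 = f(0.730000, -0.112306) = 0.126905
  k2 = f(0.795000, -0.104057) = 0.117584
  w ← -0.112306 + 0.13·0.117584 = -0.097020
x=0.860000, w=-0.097020:
  k1 = f(0.860000, -0.097020) = 0.109632
  k2 = f(0.925000, -0.089894) = 0.101580
  w ← -0.097020 + 0.13·0.101580 = -0.083814
w(0.99) ≈ -0.0838

-0.0838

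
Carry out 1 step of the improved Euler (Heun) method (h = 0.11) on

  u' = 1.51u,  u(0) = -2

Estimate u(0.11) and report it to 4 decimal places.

-2.3598

Heun: k1 = f(s_n, u_n); k2 = f(s_n + h, u_n + h·k1); u_{n+1} = u_n + (h/2)·(k1 + k2).
s=0.000000, u=-2.000000:
  k1 = f(0.000000, -2.000000) = -3.020000
  k2 = f(0.110000, -2.332200) = -3.521622
  u ← -2.000000 + (0.11/2)·(-3.020000 + (-3.521622)) = -2.359789
u(0.11) ≈ -2.3598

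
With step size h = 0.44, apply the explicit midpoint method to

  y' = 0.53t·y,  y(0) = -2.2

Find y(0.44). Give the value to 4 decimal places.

-2.3129

Midpoint: k1 = f(t_n, y_n); k2 = f(t_n + h/2, y_n + (h/2)·k1); y_{n+1} = y_n + h·k2.
t=0.000000, y=-2.200000:
  k1 = f(0.000000, -2.200000) = 0.000000
  k2 = f(0.220000, -2.200000) = -0.256520
  y ← -2.200000 + 0.44·(-0.256520) = -2.312869
y(0.44) ≈ -2.3129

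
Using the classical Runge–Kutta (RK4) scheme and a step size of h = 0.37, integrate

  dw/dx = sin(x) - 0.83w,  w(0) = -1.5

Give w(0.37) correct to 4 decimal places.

-1.0422

RK4: k1 = f(x_n, w_n); k2 = f(x_n + h/2, w_n + (h/2)·k1); k3 = f(x_n + h/2, w_n + (h/2)·k2); k4 = f(x_n + h, w_n + h·k3); w_{n+1} = w_n + (h/6)·(k1 + 2k2 + 2k3 + k4).
x=0.000000, w=-1.500000:
  k1 = f(0.000000, -1.500000) = 1.245000
  k2 = f(0.185000, -1.269675) = 1.237777
  k3 = f(0.185000, -1.271011) = 1.238886
  k4 = f(0.370000, -1.041612) = 1.226154
  w ← -1.500000 + (0.37/6)·(k1 + 2k2 + 2k3 + k4) = -1.042157
w(0.37) ≈ -1.0422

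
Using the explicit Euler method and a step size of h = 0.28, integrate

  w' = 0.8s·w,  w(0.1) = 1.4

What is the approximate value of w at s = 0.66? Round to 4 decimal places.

1.5532

Euler: w_{n+1} = w_n + h·f(s_n, w_n).
s=0.100000, w=1.400000: f=0.112000 → w ← 1.400000 + 0.28·0.112000 = 1.431360
s=0.380000, w=1.431360: f=0.435133 → w ← 1.431360 + 0.28·0.435133 = 1.553197
w(0.66) ≈ 1.5532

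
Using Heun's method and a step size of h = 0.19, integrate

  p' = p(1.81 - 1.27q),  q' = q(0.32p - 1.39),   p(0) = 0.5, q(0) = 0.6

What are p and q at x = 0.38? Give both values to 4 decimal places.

0.7874, 0.3833

Heun on (p,q): k1 = f(x_n, state_n); k2 = f(x_n + h, state_n + h·k1); state_{n+1} = state_n + (h/2)·(k1 + k2).
0.000000: (0.500000, 0.600000)
  k1 = (0.524000, -0.738000)
  predictor → (0.599560, 0.459780)
  k2 = (0.735108, -0.550881)
  → (0.619615, 0.477556)
0.190000: (0.619615, 0.477556)
  k1 = (0.745709, -0.569115)
  predictor → (0.761300, 0.369424)
  k2 = (1.020775, -0.423502)
  → (0.787431, 0.383258)
(p(0.38), q(0.38)) ≈ (0.7874, 0.3833)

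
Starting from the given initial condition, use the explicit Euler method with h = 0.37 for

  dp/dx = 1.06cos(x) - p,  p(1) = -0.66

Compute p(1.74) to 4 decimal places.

Euler: p_{n+1} = p_n + h·f(x_n, p_n).
x=1.000000, p=-0.660000: f=1.232720 → p ← -0.660000 + 0.37·1.232720 = -0.203893
x=1.370000, p=-0.203893: f=0.415310 → p ← -0.203893 + 0.37·0.415310 = -0.050229
p(1.74) ≈ -0.0502

-0.0502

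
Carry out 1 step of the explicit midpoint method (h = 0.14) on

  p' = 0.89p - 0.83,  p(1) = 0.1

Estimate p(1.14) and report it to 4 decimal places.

-0.0102

Midpoint: k1 = f(x_n, p_n); k2 = f(x_n + h/2, p_n + (h/2)·k1); p_{n+1} = p_n + h·k2.
x=1.000000, p=0.100000:
  k1 = f(1.000000, 0.100000) = -0.741000
  k2 = f(1.070000, 0.048130) = -0.787164
  p ← 0.100000 + 0.14·(-0.787164) = -0.010203
p(1.14) ≈ -0.0102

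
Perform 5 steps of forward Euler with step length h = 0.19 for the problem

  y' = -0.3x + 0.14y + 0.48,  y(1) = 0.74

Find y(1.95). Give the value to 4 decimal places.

Euler: y_{n+1} = y_n + h·f(x_n, y_n).
x=1.000000, y=0.740000: f=0.283600 → y ← 0.740000 + 0.19·0.283600 = 0.793884
x=1.190000, y=0.793884: f=0.234144 → y ← 0.793884 + 0.19·0.234144 = 0.838371
x=1.380000, y=0.838371: f=0.183372 → y ← 0.838371 + 0.19·0.183372 = 0.873212
x=1.570000, y=0.873212: f=0.131250 → y ← 0.873212 + 0.19·0.131250 = 0.898149
x=1.760000, y=0.898149: f=0.077741 → y ← 0.898149 + 0.19·0.077741 = 0.912920
y(1.95) ≈ 0.9129

0.9129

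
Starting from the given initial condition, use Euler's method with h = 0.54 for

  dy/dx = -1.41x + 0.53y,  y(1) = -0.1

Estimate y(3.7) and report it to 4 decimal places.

Euler: y_{n+1} = y_n + h·f(x_n, y_n).
x=1.000000, y=-0.100000: f=-1.463000 → y ← -0.100000 + 0.54·(-1.463000) = -0.890020
x=1.540000, y=-0.890020: f=-2.643111 → y ← -0.890020 + 0.54·(-2.643111) = -2.317300
x=2.080000, y=-2.317300: f=-4.160969 → y ← -2.317300 + 0.54·(-4.160969) = -4.564223
x=2.620000, y=-4.564223: f=-6.113238 → y ← -4.564223 + 0.54·(-6.113238) = -7.865372
x=3.160000, y=-7.865372: f=-8.624247 → y ← -7.865372 + 0.54·(-8.624247) = -12.522465
y(3.7) ≈ -12.5225

-12.5225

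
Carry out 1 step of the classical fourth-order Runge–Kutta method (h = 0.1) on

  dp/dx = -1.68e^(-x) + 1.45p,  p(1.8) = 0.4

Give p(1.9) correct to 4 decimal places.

RK4: k1 = f(x_n, p_n); k2 = f(x_n + h/2, p_n + (h/2)·k1); k3 = f(x_n + h/2, p_n + (h/2)·k2); k4 = f(x_n + h, p_n + h·k3); p_{n+1} = p_n + (h/6)·(k1 + 2k2 + 2k3 + k4).
x=1.800000, p=0.400000:
  k1 = f(1.800000, 0.400000) = 0.302298
  k2 = f(1.850000, 0.415115) = 0.337758
  k3 = f(1.850000, 0.416888) = 0.340329
  k4 = f(1.900000, 0.434033) = 0.378072
  p ← 0.400000 + (0.1/6)·(k1 + 2k2 + 2k3 + k4) = 0.433942
p(1.9) ≈ 0.4339

0.4339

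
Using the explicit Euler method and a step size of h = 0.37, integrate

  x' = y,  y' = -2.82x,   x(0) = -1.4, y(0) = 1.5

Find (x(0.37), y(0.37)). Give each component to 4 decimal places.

Euler on (x,y): x_{n+1} = x_n + h·x', y_{n+1} = y_n + h·y'.
0.000000: (-1.400000, 1.500000); f=(1.500000, 3.948000) → (-0.845000, 2.960760)
(x(0.37), y(0.37)) ≈ (-0.8450, 2.9608)

-0.8450, 2.9608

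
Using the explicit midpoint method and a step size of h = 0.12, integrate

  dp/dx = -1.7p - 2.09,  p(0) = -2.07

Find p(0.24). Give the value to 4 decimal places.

-1.7902

Midpoint: k1 = f(x_n, p_n); k2 = f(x_n + h/2, p_n + (h/2)·k1); p_{n+1} = p_n + h·k2.
x=0.000000, p=-2.070000:
  k1 = f(0.000000, -2.070000) = 1.429000
  k2 = f(0.060000, -1.984260) = 1.283242
  p ← -2.070000 + 0.12·1.283242 = -1.916011
x=0.120000, p=-1.916011:
  k1 = f(0.120000, -1.916011) = 1.167219
  k2 = f(0.180000, -1.845978) = 1.048162
  p ← -1.916011 + 0.12·1.048162 = -1.790231
p(0.24) ≈ -1.7902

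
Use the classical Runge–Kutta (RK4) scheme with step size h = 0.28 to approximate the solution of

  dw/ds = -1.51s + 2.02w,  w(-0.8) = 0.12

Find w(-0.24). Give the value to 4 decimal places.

RK4: k1 = f(s_n, w_n); k2 = f(s_n + h/2, w_n + (h/2)·k1); k3 = f(s_n + h/2, w_n + (h/2)·k2); k4 = f(s_n + h, w_n + h·k3); w_{n+1} = w_n + (h/6)·(k1 + 2k2 + 2k3 + k4).
s=-0.800000, w=0.120000:
  k1 = f(-0.800000, 0.120000) = 1.450400
  k2 = f(-0.660000, 0.323056) = 1.649173
  k3 = f(-0.660000, 0.350884) = 1.705386
  k4 = f(-0.520000, 0.597508) = 1.992166
  w ← 0.120000 + (0.28/6)·(k1 + 2k2 + 2k3 + k4) = 0.593745
s=-0.520000, w=0.593745:
  k1 = f(-0.520000, 0.593745) = 1.984566
  k2 = f(-0.380000, 0.871584) = 2.334401
  k3 = f(-0.380000, 0.920561) = 2.433334
  k4 = f(-0.240000, 1.275079) = 2.938059
  w ← 0.593745 + (0.28/6)·(k1 + 2k2 + 2k3 + k4) = 1.268456
w(-0.24) ≈ 1.2685

1.2685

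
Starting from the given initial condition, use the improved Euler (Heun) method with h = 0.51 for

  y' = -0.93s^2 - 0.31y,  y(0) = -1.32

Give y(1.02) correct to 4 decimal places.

Heun: k1 = f(s_n, y_n); k2 = f(s_n + h, y_n + h·k1); y_{n+1} = y_n + (h/2)·(k1 + k2).
s=0.000000, y=-1.320000:
  k1 = f(0.000000, -1.320000) = 0.409200
  k2 = f(0.510000, -1.111308) = 0.102612
  y ← -1.320000 + (0.51/2)·(0.409200 + 0.102612) = -1.189488
s=0.510000, y=-1.189488:
  k1 = f(0.510000, -1.189488) = 0.126848
  k2 = f(1.020000, -1.124795) = -0.618885
  y ← -1.189488 + (0.51/2)·(0.126848 + (-0.618885)) = -1.314957
y(1.02) ≈ -1.3150

-1.3150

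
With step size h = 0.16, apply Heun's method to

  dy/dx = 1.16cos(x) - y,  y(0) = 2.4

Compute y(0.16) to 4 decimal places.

Heun: k1 = f(x_n, y_n); k2 = f(x_n + h, y_n + h·k1); y_{n+1} = y_n + (h/2)·(k1 + k2).
x=0.000000, y=2.400000:
  k1 = f(0.000000, 2.400000) = -1.240000
  k2 = f(0.160000, 2.201600) = -1.056416
  y ← 2.400000 + (0.16/2)·(-1.240000 + (-1.056416)) = 2.216287
y(0.16) ≈ 2.2163

2.2163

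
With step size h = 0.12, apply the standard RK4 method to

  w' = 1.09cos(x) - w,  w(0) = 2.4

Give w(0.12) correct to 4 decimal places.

RK4: k1 = f(x_n, w_n); k2 = f(x_n + h/2, w_n + (h/2)·k1); k3 = f(x_n + h/2, w_n + (h/2)·k2); k4 = f(x_n + h, w_n + h·k3); w_{n+1} = w_n + (h/6)·(k1 + 2k2 + 2k3 + k4).
x=0.000000, w=2.400000:
  k1 = f(0.000000, 2.400000) = -1.310000
  k2 = f(0.060000, 2.321400) = -1.233361
  k3 = f(0.060000, 2.325998) = -1.237960
  k4 = f(0.120000, 2.251445) = -1.169283
  w ← 2.400000 + (0.12/6)·(k1 + 2k2 + 2k3 + k4) = 2.251561
w(0.12) ≈ 2.2516

2.2516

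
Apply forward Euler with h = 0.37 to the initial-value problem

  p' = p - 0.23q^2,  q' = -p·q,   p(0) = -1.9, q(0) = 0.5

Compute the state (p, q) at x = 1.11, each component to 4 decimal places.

-5.2497, 3.9491

Euler on (p,q): p_{n+1} = p_n + h·p', q_{n+1} = q_n + h·q'.
0.000000: (-1.900000, 0.500000); f=(-1.957500, 0.950000) → (-2.624275, 0.851500)
0.370000: (-2.624275, 0.851500); f=(-2.791037, 2.234570) → (-3.656959, 1.678291)
0.740000: (-3.656959, 1.678291); f=(-4.304791, 6.137441) → (-5.249731, 3.949144)
(p(1.11), q(1.11)) ≈ (-5.2497, 3.9491)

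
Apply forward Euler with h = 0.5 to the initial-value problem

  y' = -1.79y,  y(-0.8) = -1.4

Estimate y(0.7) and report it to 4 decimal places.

Euler: y_{n+1} = y_n + h·f(t_n, y_n).
t=-0.800000, y=-1.400000: f=2.506000 → y ← -1.400000 + 0.5·2.506000 = -0.147000
t=-0.300000, y=-0.147000: f=0.263130 → y ← -0.147000 + 0.5·0.263130 = -0.015435
t=0.200000, y=-0.015435: f=0.027629 → y ← -0.015435 + 0.5·0.027629 = -0.001621
y(0.7) ≈ -0.0016

-0.0016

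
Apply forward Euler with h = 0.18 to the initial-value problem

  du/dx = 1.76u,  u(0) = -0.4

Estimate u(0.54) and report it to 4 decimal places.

-0.9133

Euler: u_{n+1} = u_n + h·f(x_n, u_n).
x=0.000000, u=-0.400000: f=-0.704000 → u ← -0.400000 + 0.18·(-0.704000) = -0.526720
x=0.180000, u=-0.526720: f=-0.927027 → u ← -0.526720 + 0.18·(-0.927027) = -0.693585
x=0.360000, u=-0.693585: f=-1.220709 → u ← -0.693585 + 0.18·(-1.220709) = -0.913313
u(0.54) ≈ -0.9133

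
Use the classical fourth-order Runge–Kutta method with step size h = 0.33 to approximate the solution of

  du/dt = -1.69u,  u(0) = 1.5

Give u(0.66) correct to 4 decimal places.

RK4: k1 = f(t_n, u_n); k2 = f(t_n + h/2, u_n + (h/2)·k1); k3 = f(t_n + h/2, u_n + (h/2)·k2); k4 = f(t_n + h, u_n + h·k3); u_{n+1} = u_n + (h/6)·(k1 + 2k2 + 2k3 + k4).
t=0.000000, u=1.500000:
  k1 = f(0.000000, 1.500000) = -2.535000
  k2 = f(0.165000, 1.081725) = -1.828115
  k3 = f(0.165000, 1.198361) = -2.025230
  k4 = f(0.330000, 0.831674) = -1.405529
  u ← 1.500000 + (0.33/6)·(k1 + 2k2 + 2k3 + k4) = 0.859403
t=0.330000, u=0.859403:
  k1 = f(0.330000, 0.859403) = -1.452391
  k2 = f(0.495000, 0.619758) = -1.047392
  k3 = f(0.495000, 0.686583) = -1.160326
  k4 = f(0.660000, 0.476495) = -0.805277
  u ← 0.859403 + (0.33/6)·(k1 + 2k2 + 2k3 + k4) = 0.492382
u(0.66) ≈ 0.4924

0.4924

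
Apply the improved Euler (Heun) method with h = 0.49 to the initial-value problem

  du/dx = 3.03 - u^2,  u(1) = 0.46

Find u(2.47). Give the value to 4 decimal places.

Heun: k1 = f(x_n, u_n); k2 = f(x_n + h, u_n + h·k1); u_{n+1} = u_n + (h/2)·(k1 + k2).
x=1.000000, u=0.460000:
  k1 = f(1.000000, 0.460000) = 2.818400
  k2 = f(1.490000, 1.841016) = -0.359340
  u ← 0.460000 + (0.49/2)·(2.818400 + (-0.359340)) = 1.062470
x=1.490000, u=1.062470:
  k1 = f(1.490000, 1.062470) = 1.901158
  k2 = f(1.980000, 1.994037) = -0.946184
  u ← 1.062470 + (0.49/2)·(1.901158 + (-0.946184)) = 1.296438
x=1.980000, u=1.296438:
  k1 = f(1.980000, 1.296438) = 1.349248
  k2 = f(2.470000, 1.957570) = -0.802079
  u ← 1.296438 + (0.49/2)·(1.349248 + (-0.802079)) = 1.430495
u(2.47) ≈ 1.4305

1.4305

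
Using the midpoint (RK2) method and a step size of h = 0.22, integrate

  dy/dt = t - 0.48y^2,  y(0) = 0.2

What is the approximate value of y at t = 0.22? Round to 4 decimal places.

0.2201

Midpoint: k1 = f(t_n, y_n); k2 = f(t_n + h/2, y_n + (h/2)·k1); y_{n+1} = y_n + h·k2.
t=0.000000, y=0.200000:
  k1 = f(0.000000, 0.200000) = -0.019200
  k2 = f(0.110000, 0.197888) = 0.091203
  y ← 0.200000 + 0.22·0.091203 = 0.220065
y(0.22) ≈ 0.2201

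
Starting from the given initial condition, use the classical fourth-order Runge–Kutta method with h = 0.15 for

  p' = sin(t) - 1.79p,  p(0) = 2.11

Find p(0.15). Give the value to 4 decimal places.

RK4: k1 = f(t_n, p_n); k2 = f(t_n + h/2, p_n + (h/2)·k1); k3 = f(t_n + h/2, p_n + (h/2)·k2); k4 = f(t_n + h, p_n + h·k3); p_{n+1} = p_n + (h/6)·(k1 + 2k2 + 2k3 + k4).
t=0.000000, p=2.110000:
  k1 = f(0.000000, 2.110000) = -3.776900
  k2 = f(0.075000, 1.826732) = -3.194921
  k3 = f(0.075000, 1.870381) = -3.273052
  k4 = f(0.150000, 1.619042) = -2.748647
  p ← 2.110000 + (0.15/6)·(k1 + 2k2 + 2k3 + k4) = 1.623463
p(0.15) ≈ 1.6235

1.6235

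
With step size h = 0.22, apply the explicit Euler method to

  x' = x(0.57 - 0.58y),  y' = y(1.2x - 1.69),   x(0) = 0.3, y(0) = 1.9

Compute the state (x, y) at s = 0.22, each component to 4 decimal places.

0.2649, 1.3441

Euler on (x,y): x_{n+1} = x_n + h·x', y_{n+1} = y_n + h·y'.
0.000000: (0.300000, 1.900000); f=(-0.159600, -2.527000) → (0.264888, 1.344060)
(x(0.22), y(0.22)) ≈ (0.2649, 1.3441)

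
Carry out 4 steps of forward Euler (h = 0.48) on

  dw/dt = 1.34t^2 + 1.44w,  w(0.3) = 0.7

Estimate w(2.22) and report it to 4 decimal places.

Euler: w_{n+1} = w_n + h·f(t_n, w_n).
t=0.300000, w=0.700000: f=1.128600 → w ← 0.700000 + 0.48·1.128600 = 1.241728
t=0.780000, w=1.241728: f=2.603344 → w ← 1.241728 + 0.48·2.603344 = 2.491333
t=1.260000, w=2.491333: f=5.714904 → w ← 2.491333 + 0.48·5.714904 = 5.234487
t=1.740000, w=5.234487: f=11.594645 → w ← 5.234487 + 0.48·11.594645 = 10.799917
w(2.22) ≈ 10.7999

10.7999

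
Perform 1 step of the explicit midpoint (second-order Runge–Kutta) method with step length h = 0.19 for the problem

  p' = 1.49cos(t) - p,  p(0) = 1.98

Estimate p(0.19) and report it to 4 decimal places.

Midpoint: k1 = f(t_n, p_n); k2 = f(t_n + h/2, p_n + (h/2)·k1); p_{n+1} = p_n + h·k2.
t=0.000000, p=1.980000:
  k1 = f(0.000000, 1.980000) = -0.490000
  k2 = f(0.095000, 1.933450) = -0.450169
  p ← 1.980000 + 0.19·(-0.450169) = 1.894468
p(0.19) ≈ 1.8945

1.8945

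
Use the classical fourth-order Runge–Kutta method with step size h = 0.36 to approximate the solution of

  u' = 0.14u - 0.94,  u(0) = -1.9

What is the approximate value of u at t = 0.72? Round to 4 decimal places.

RK4: k1 = f(t_n, u_n); k2 = f(t_n + h/2, u_n + (h/2)·k1); k3 = f(t_n + h/2, u_n + (h/2)·k2); k4 = f(t_n + h, u_n + h·k3); u_{n+1} = u_n + (h/6)·(k1 + 2k2 + 2k3 + k4).
t=0.000000, u=-1.900000:
  k1 = f(0.000000, -1.900000) = -1.206000
  k2 = f(0.180000, -2.117080) = -1.236391
  k3 = f(0.180000, -2.122550) = -1.237157
  k4 = f(0.360000, -2.345377) = -1.268353
  u ← -1.900000 + (0.36/6)·(k1 + 2k2 + 2k3 + k4) = -2.345287
t=0.360000, u=-2.345287:
  k1 = f(0.360000, -2.345287) = -1.268340
  k2 = f(0.540000, -2.573588) = -1.300302
  k3 = f(0.540000, -2.579341) = -1.301108
  k4 = f(0.720000, -2.813686) = -1.333916
  u ← -2.345287 + (0.36/6)·(k1 + 2k2 + 2k3 + k4) = -2.813592
u(0.72) ≈ -2.8136

-2.8136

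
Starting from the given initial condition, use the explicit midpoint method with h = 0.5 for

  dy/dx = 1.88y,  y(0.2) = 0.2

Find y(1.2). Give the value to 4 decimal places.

Midpoint: k1 = f(x_n, y_n); k2 = f(x_n + h/2, y_n + (h/2)·k1); y_{n+1} = y_n + h·k2.
x=0.200000, y=0.200000:
  k1 = f(0.200000, 0.200000) = 0.376000
  k2 = f(0.450000, 0.294000) = 0.552720
  y ← 0.200000 + 0.5·0.552720 = 0.476360
x=0.700000, y=0.476360:
  k1 = f(0.700000, 0.476360) = 0.895557
  k2 = f(0.950000, 0.700249) = 1.316468
  y ← 0.476360 + 0.5·1.316468 = 1.134594
y(1.2) ≈ 1.1346

1.1346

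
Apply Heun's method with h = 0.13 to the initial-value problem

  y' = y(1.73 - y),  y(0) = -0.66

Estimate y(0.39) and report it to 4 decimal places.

-1.9699

Heun: k1 = f(x_n, y_n); k2 = f(x_n + h, y_n + h·k1); y_{n+1} = y_n + (h/2)·(k1 + k2).
x=0.000000, y=-0.660000:
  k1 = f(0.000000, -0.660000) = -1.577400
  k2 = f(0.130000, -0.865062) = -2.244890
  y ← -0.660000 + (0.13/2)·(-1.577400 + (-2.244890)) = -0.908449
x=0.130000, y=-0.908449:
  k1 = f(0.130000, -0.908449) = -2.396896
  k2 = f(0.260000, -1.220045) = -3.599189
  y ← -0.908449 + (0.13/2)·(-2.396896 + (-3.599189)) = -1.298194
x=0.260000, y=-1.298194:
  k1 = f(0.260000, -1.298194) = -3.931185
  k2 = f(0.390000, -1.809248) = -6.403379
  y ← -1.298194 + (0.13/2)·(-3.931185 + (-6.403379)) = -1.969941
y(0.39) ≈ -1.9699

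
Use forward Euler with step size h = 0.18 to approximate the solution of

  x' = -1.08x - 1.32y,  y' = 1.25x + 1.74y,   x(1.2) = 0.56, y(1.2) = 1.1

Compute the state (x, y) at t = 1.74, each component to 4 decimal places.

-0.6776, 2.7149

Euler on (x,y): x_{n+1} = x_n + h·x', y_{n+1} = y_n + h·y'.
1.200000: (0.560000, 1.100000); f=(-2.056800, 2.614000) → (0.189776, 1.570520)
1.380000: (0.189776, 1.570520); f=(-2.278044, 2.969925) → (-0.220272, 2.105106)
1.560000: (-0.220272, 2.105106); f=(-2.540847, 3.387545) → (-0.677624, 2.714865)
(x(1.74), y(1.74)) ≈ (-0.6776, 2.7149)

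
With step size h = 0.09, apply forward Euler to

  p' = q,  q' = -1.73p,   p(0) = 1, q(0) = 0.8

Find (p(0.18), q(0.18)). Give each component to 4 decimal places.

Euler on (p,q): p_{n+1} = p_n + h·p', q_{n+1} = q_n + h·q'.
0.000000: (1.000000, 0.800000); f=(0.800000, -1.730000) → (1.072000, 0.644300)
0.090000: (1.072000, 0.644300); f=(0.644300, -1.854560) → (1.129987, 0.477390)
(p(0.18), q(0.18)) ≈ (1.1300, 0.4774)

1.1300, 0.4774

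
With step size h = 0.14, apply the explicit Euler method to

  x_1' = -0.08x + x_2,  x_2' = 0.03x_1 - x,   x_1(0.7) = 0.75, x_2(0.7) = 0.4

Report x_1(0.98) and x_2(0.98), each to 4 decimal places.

0.8315, 0.1909

Euler on (x_1,x_2): x_1_{n+1} = x_1_n + h·x_1', x_2_{n+1} = x_2_n + h·x_2'.
0.700000: (0.750000, 0.400000); f=(0.344000, -0.677500) → (0.798160, 0.305150)
0.840000: (0.798160, 0.305150); f=(0.237950, -0.816055) → (0.831473, 0.190902)
(x_1(0.98), x_2(0.98)) ≈ (0.8315, 0.1909)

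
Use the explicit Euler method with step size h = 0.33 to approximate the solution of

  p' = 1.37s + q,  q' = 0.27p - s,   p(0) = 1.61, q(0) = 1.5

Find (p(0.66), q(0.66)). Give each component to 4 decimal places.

Euler on (p,q): p_{n+1} = p_n + h·p', q_{n+1} = q_n + h·q'.
0.000000: (1.610000, 1.500000); f=(1.500000, 0.434700) → (2.105000, 1.643451)
0.330000: (2.105000, 1.643451); f=(2.095551, 0.238350) → (2.796532, 1.722106)
(p(0.66), q(0.66)) ≈ (2.7965, 1.7221)

2.7965, 1.7221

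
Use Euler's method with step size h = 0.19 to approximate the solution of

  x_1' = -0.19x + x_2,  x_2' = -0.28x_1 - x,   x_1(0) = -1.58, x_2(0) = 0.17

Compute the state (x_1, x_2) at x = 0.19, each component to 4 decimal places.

Euler on (x_1,x_2): x_1_{n+1} = x_1_n + h·x_1', x_2_{n+1} = x_2_n + h·x_2'.
0.000000: (-1.580000, 0.170000); f=(0.170000, 0.442400) → (-1.547700, 0.254056)
(x_1(0.19), x_2(0.19)) ≈ (-1.5477, 0.2541)

-1.5477, 0.2541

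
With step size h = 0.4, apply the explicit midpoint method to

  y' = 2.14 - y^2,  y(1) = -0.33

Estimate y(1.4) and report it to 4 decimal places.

0.5237

Midpoint: k1 = f(x_n, y_n); k2 = f(x_n + h/2, y_n + (h/2)·k1); y_{n+1} = y_n + h·k2.
x=1.000000, y=-0.330000:
  k1 = f(1.000000, -0.330000) = 2.031100
  k2 = f(1.200000, 0.076220) = 2.134191
  y ← -0.330000 + 0.4·2.134191 = 0.523676
y(1.4) ≈ 0.5237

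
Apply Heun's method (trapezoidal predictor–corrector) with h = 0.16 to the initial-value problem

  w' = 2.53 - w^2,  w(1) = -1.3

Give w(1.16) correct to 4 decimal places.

Heun: k1 = f(x_n, w_n); k2 = f(x_n + h, w_n + h·k1); w_{n+1} = w_n + (h/2)·(k1 + k2).
x=1.000000, w=-1.300000:
  k1 = f(1.000000, -1.300000) = 0.840000
  k2 = f(1.160000, -1.165600) = 1.171377
  w ← -1.300000 + (0.16/2)·(0.840000 + 1.171377) = -1.139090
w(1.16) ≈ -1.1391

-1.1391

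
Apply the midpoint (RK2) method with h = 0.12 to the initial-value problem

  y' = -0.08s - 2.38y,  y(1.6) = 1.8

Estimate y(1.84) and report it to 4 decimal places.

Midpoint: k1 = f(s_n, y_n); k2 = f(s_n + h/2, y_n + (h/2)·k1); y_{n+1} = y_n + h·k2.
s=1.600000, y=1.800000:
  k1 = f(1.600000, 1.800000) = -4.412000
  k2 = f(1.660000, 1.535280) = -3.786766
  y ← 1.800000 + 0.12·(-3.786766) = 1.345588
s=1.720000, y=1.345588:
  k1 = f(1.720000, 1.345588) = -3.340100
  k2 = f(1.780000, 1.145182) = -2.867933
  y ← 1.345588 + 0.12·(-2.867933) = 1.001436
y(1.84) ≈ 1.0014

1.0014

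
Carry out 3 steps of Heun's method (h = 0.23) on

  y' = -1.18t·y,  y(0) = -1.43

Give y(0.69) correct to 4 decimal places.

Heun: k1 = f(t_n, y_n); k2 = f(t_n + h, y_n + h·k1); y_{n+1} = y_n + (h/2)·(k1 + k2).
t=0.000000, y=-1.430000:
  k1 = f(0.000000, -1.430000) = 0.000000
  k2 = f(0.230000, -1.430000) = 0.388102
  y ← -1.430000 + (0.23/2)·(0.000000 + 0.388102) = -1.385368
t=0.230000, y=-1.385368:
  k1 = f(0.230000, -1.385368) = 0.375989
  k2 = f(0.460000, -1.298891) = 0.705038
  y ← -1.385368 + (0.23/2)·(0.375989 + 0.705038) = -1.261050
t=0.460000, y=-1.261050:
  k1 = f(0.460000, -1.261050) = 0.684498
  k2 = f(0.690000, -1.103616) = 0.898564
  y ← -1.261050 + (0.23/2)·(0.684498 + 0.898564) = -1.078998
y(0.69) ≈ -1.0790

-1.0790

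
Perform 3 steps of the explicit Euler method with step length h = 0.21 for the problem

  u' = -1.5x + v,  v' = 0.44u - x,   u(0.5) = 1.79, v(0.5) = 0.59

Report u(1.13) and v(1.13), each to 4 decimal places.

1.5189, 0.6246

Euler on (u,v): u_{n+1} = u_n + h·u', v_{n+1} = v_n + h·v'.
0.500000: (1.790000, 0.590000); f=(-0.160000, 0.287600) → (1.756400, 0.650396)
0.710000: (1.756400, 0.650396); f=(-0.414604, 0.062816) → (1.669333, 0.663587)
0.920000: (1.669333, 0.663587); f=(-0.716413, -0.185493) → (1.518887, 0.624634)
(u(1.13), v(1.13)) ≈ (1.5189, 0.6246)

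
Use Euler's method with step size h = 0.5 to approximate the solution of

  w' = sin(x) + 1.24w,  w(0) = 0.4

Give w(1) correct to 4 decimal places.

Euler: w_{n+1} = w_n + h·f(x_n, w_n).
x=0.000000, w=0.400000: f=0.496000 → w ← 0.400000 + 0.5·0.496000 = 0.648000
x=0.500000, w=0.648000: f=1.282946 → w ← 0.648000 + 0.5·1.282946 = 1.289473
w(1) ≈ 1.2895

1.2895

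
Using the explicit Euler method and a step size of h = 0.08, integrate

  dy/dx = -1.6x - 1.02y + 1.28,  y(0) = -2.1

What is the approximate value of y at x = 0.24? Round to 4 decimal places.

Euler: y_{n+1} = y_n + h·f(x_n, y_n).
x=0.000000, y=-2.100000: f=3.422000 → y ← -2.100000 + 0.08·3.422000 = -1.826240
x=0.080000, y=-1.826240: f=3.014765 → y ← -1.826240 + 0.08·3.014765 = -1.585059
x=0.160000, y=-1.585059: f=2.640760 → y ← -1.585059 + 0.08·2.640760 = -1.373798
y(0.24) ≈ -1.3738

-1.3738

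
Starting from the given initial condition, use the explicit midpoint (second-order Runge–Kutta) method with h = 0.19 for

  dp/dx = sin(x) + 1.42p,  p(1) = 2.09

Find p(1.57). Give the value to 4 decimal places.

5.4661

Midpoint: k1 = f(x_n, p_n); k2 = f(x_n + h/2, p_n + (h/2)·k1); p_{n+1} = p_n + h·k2.
x=1.000000, p=2.090000:
  k1 = f(1.000000, 2.090000) = 3.809271
  k2 = f(1.095000, 2.451881) = 4.370599
  p ← 2.090000 + 0.19·4.370599 = 2.920414
x=1.190000, p=2.920414:
  k1 = f(1.190000, 2.920414) = 5.075357
  k2 = f(1.285000, 3.402573) = 5.791091
  p ← 2.920414 + 0.19·5.791091 = 4.020721
x=1.380000, p=4.020721:
  k1 = f(1.380000, 4.020721) = 6.691277
  k2 = f(1.475000, 4.656392) = 7.607492
  p ← 4.020721 + 0.19·7.607492 = 5.466145
p(1.57) ≈ 5.4661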